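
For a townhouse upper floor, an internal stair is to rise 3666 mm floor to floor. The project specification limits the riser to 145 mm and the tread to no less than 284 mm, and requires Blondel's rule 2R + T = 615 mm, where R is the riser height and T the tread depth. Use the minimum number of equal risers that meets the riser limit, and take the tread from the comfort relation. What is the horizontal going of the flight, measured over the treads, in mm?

At most 145 each: 3666/145 = 25.28, giving 26 risers.
Riser R = 3666 / 26 = 141 mm, within the 145 mm limit.
T = 615 − 2·141 = 333 mm, which satisfies the 284 mm minimum.
Going = (26 − 1) × 333 = 8325 mm.

8325 mm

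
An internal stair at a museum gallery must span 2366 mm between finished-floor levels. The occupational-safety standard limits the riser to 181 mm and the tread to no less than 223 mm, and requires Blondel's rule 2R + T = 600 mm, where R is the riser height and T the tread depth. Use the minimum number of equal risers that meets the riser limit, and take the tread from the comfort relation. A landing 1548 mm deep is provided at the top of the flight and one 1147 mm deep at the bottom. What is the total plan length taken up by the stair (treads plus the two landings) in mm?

At most 181 each: 2366/181 = 13.07, giving 14 risers.
Riser R = 2366 / 14 = 169 mm, within the 181 mm limit.
Tread T = 600 − 2 × 169 = 262 mm (≥ 223 mm).
Treads = 14 − 1 = 13; going = 13 × 262 = 3406 mm.
Enclosure = 3406 + 1548 + 1147 = 6101 mm.

6101 mm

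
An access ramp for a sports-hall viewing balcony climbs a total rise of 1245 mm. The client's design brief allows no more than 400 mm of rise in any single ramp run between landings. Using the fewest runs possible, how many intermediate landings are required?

3 intermediate landings

1245 / 400 = 3.11, so 4 ramp runs are needed.
4 runs are separated by 3 intermediate landings.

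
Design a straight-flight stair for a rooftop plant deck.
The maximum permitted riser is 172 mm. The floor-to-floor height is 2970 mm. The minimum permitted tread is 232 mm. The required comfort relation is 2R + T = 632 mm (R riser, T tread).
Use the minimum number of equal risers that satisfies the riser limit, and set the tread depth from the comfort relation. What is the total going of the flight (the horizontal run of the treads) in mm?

At most 172 each: 2970/172 = 17.27, giving 18 risers.
R = 2970 ÷ 18 = 165 mm.
T = 632 − 2·165 = 302 mm, which satisfies the 232 mm minimum.
18 risers give 17 treads; going = 17 × 302 = 5134 mm.

5134 mm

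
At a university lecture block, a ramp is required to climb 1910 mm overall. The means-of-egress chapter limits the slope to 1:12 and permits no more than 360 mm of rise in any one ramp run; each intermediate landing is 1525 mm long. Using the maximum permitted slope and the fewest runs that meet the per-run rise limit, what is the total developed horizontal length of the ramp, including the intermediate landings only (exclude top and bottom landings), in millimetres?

1910 / 360 = 5.306 → round up to 6 ramp runs. That means 5 intermediate landings.
Ramp run (horizontal) at 1:12: 1910 × 12 = 22920 mm.
5 intermediate landings contribute 5 × 1525 = 7625 mm.
Developed length = 22920 + 7625 = 30545 mm.

30545 mm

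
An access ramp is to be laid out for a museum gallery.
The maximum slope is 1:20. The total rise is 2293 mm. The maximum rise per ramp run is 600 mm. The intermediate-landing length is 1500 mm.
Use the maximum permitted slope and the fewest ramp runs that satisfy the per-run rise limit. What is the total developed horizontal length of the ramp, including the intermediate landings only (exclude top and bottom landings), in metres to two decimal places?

50.36 m

⌈2293/600⌉ = 4 ramp runs. That means 3 intermediate landings.
Horizontal run for 2293 mm of rise at 1:20 is 2293 × 20 = 45860 mm.
Intermediate landings: 3 × 1500 = 4500 mm.
Total developed length = 45860 + 4500 = 50360 mm.
= 50.36 m.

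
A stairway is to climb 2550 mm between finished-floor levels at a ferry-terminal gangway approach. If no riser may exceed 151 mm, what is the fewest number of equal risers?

2550 / 151 = 16.89, so 17 risers are needed.

17 risers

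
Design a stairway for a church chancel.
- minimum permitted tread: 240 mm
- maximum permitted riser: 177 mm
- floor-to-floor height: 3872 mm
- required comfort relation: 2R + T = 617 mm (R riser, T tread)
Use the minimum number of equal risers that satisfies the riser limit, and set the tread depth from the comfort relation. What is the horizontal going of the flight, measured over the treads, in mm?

5565 mm

At most 177 each: 3872/177 = 21.88, giving 22 risers.
R = 3872 ÷ 22 = 176 mm.
T = 617 − 2·176 = 265 mm, which satisfies the 240 mm minimum.
Treads = 22 − 1 = 21; going = 21 × 265 = 5565 mm.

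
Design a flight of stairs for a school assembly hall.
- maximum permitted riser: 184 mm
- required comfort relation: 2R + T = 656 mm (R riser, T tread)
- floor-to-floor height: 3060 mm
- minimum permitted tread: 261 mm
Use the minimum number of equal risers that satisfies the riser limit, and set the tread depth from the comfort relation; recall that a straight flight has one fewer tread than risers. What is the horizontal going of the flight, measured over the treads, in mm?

4736 mm

3060 / 184 = 16.63, so 17 risers are needed.
Riser R = 3060 / 17 = 180 mm, within the 184 mm limit.
T = 656 − 2·180 = 296 mm, which satisfies the 261 mm minimum.
Treads = 17 − 1 = 16; going = 16 × 296 = 4736 mm.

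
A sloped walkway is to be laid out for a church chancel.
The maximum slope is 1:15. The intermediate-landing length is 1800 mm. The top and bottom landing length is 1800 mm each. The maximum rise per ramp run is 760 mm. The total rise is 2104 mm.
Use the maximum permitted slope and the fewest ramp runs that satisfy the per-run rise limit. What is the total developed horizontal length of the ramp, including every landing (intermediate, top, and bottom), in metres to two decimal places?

38.76 m

2104 / 760 = 2.77, so 3 ramp runs are needed. That means 2 intermediate landings.
Ramp run (horizontal) at 1:15: 2104 × 15 = 31560 mm.
Intermediate landings: 2 × 1800 = 3600 mm.
Top and bottom landings: 2 × 1800 = 3600 mm.
Total = 31560 + 3600 + 3600 = 38760 mm.
= 38.76 m.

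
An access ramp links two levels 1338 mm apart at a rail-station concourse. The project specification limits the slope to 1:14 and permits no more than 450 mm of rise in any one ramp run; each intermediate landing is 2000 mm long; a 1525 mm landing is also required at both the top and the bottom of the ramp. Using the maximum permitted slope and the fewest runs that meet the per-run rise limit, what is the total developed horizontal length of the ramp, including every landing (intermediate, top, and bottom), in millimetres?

⌈1338/450⌉ = 3 ramp runs. That means 2 intermediate landings.
Horizontal run for 1338 mm of rise at 1:14 is 1338 × 14 = 18732 mm.
Intermediate landings: 2 × 2000 = 4000 mm.
Top and bottom landings: 2 × 1525 = 3050 mm.
Total = 18732 + 4000 + 3050 = 25782 mm.

25782 mm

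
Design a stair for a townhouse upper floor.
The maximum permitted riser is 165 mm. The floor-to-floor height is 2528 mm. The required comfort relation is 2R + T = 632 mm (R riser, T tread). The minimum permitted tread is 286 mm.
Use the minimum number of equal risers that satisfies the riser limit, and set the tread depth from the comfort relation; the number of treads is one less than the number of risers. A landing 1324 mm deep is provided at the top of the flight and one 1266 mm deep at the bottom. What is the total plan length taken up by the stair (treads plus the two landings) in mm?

7330 mm

2528 / 165 = 15.321 → round up to 16 risers.
Each riser is 2528/16 = 158 mm (≤ 165 mm).
From 2R + T = 632: T = 632 − 316 = 316 mm.
Treads = 16 − 1 = 15; going = 15 × 316 = 4740 mm.
Add landings: 4740 + 1324 + 1266 = 7330 mm.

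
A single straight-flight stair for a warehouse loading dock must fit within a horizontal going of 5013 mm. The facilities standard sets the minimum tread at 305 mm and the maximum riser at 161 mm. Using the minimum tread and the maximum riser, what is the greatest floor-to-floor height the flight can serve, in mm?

2737 mm

5013 / 305 = 16.44, so 16 treads fit.
Risers = treads + 1 = 17.
Maximum height = 17 × 161 = 2737 mm.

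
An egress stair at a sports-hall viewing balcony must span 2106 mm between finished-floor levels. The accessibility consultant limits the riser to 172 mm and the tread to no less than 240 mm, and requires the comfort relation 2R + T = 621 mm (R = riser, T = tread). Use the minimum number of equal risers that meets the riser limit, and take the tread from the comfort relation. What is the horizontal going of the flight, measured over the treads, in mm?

3564 mm

2106 / 172 = 12.244 → round up to 13 risers.
Riser R = 2106 / 13 = 162 mm, within the 172 mm limit.
From 2R + T = 621: T = 621 − 324 = 297 mm.
Going = (13 − 1) × 297 = 3564 mm.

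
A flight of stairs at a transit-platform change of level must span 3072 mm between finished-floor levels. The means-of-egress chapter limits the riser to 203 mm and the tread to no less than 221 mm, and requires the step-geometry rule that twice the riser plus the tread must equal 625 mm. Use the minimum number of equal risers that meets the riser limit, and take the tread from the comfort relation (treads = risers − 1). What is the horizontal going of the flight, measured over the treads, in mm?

3072 / 203 = 15.13, so 16 risers are needed.
R = 3072 ÷ 16 = 192 mm.
T = 625 − 2·192 = 241 mm, which satisfies the 221 mm minimum.
Treads = 16 − 1 = 15; going = 15 × 241 = 3615 mm.

3615 mm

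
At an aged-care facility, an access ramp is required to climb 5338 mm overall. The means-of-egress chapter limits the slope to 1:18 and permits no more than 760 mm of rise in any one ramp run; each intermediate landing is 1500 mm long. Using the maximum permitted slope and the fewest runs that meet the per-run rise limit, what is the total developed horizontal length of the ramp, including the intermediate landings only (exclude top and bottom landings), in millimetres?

5338 / 760 = 7.02, so 8 ramp runs are needed. That means 7 intermediate landings.
Horizontal run for 5338 mm of rise at 1:18 is 5338 × 18 = 96084 mm.
Intermediate landings: 7 × 1500 = 10500 mm.
Developed length = 96084 + 10500 = 106584 mm.

106584 mm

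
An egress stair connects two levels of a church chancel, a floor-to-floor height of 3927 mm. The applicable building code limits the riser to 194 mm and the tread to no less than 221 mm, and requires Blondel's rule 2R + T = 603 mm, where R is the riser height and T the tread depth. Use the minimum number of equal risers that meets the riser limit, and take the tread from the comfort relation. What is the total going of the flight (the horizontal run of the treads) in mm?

⌈3927/194⌉ = 21 risers.
Each riser is 3927/21 = 187 mm (≤ 194 mm).
Tread T = 603 − 2 × 187 = 229 mm (≥ 221 mm).
Treads = 21 − 1 = 20; going = 20 × 229 = 4580 mm.

4580 mm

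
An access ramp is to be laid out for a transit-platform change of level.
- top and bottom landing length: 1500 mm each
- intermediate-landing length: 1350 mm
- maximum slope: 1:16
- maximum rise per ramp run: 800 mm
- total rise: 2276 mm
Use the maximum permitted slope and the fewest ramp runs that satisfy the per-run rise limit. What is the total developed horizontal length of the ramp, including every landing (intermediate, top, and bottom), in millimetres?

42116 mm

2276 / 800 = 2.845 → round up to 3 ramp runs. That means 2 intermediate landings.
Horizontal run for 2276 mm of rise at 1:16 is 2276 × 16 = 36416 mm.
2 intermediate landings contribute 2 × 1350 = 2700 mm.
Top and bottom landings: 2 × 1500 = 3000 mm.
Total = 36416 + 2700 + 3000 = 42116 mm.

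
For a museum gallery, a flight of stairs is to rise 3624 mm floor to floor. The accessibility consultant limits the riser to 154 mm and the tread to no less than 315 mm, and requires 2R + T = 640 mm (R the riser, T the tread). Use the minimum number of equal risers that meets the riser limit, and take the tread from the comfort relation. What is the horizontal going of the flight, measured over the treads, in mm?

⌈3624/154⌉ = 24 risers.
Riser R = 3624 / 24 = 151 mm, within the 154 mm limit.
T = 640 − 2·151 = 338 mm, which satisfies the 315 mm minimum.
Treads = 24 − 1 = 23; going = 23 × 338 = 7774 mm.

7774 mm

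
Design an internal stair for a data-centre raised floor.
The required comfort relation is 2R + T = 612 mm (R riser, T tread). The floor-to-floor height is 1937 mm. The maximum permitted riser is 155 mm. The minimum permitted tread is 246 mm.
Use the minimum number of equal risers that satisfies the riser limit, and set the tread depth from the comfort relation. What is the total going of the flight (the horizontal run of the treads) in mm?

3768 mm

1937 / 155 = 12.497 → round up to 13 risers.
Riser R = 1937 / 13 = 149 mm, within the 155 mm limit.
T = 612 − 2·149 = 314 mm, which satisfies the 246 mm minimum.
13 risers give 12 treads; going = 12 × 314 = 3768 mm.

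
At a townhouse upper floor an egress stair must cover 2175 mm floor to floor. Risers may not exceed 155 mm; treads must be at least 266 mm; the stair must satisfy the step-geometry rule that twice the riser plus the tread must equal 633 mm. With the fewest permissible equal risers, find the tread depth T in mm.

2175 / 155 = 14.032 → round up to 15 risers.
Each riser is 2175/15 = 145 mm (≤ 155 mm).
From 2R + T = 633: T = 633 − 290 = 343 mm.

343 mm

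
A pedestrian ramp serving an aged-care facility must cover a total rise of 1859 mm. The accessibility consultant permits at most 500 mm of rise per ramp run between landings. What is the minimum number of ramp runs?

1859 / 500 = 3.72, so 4 ramp runs are needed.

4 runs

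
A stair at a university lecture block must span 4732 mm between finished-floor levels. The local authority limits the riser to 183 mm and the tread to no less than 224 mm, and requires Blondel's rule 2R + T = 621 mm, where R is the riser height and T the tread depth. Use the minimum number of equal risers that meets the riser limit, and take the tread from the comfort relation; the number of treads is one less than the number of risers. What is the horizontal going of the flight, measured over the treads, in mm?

4732 / 183 = 25.86, so 26 risers are needed.
R = 4732 ÷ 26 = 182 mm.
Tread T = 621 − 2 × 182 = 257 mm (≥ 224 mm).
26 risers give 25 treads; going = 25 × 257 = 6425 mm.

6425 mm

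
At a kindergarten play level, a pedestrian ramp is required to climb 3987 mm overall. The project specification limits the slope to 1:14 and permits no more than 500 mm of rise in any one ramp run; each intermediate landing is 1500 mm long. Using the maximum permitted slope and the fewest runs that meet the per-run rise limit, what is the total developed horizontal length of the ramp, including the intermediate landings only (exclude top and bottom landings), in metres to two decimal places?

⌈3987/500⌉ = 8 ramp runs. That means 7 intermediate landings.
Ramp run (horizontal) at 1:14: 3987 × 14 = 55818 mm.
Intermediate landings: 7 × 1500 = 10500 mm.
Developed length = 55818 + 10500 = 66318 mm.
= 66.32 m.

66.32 m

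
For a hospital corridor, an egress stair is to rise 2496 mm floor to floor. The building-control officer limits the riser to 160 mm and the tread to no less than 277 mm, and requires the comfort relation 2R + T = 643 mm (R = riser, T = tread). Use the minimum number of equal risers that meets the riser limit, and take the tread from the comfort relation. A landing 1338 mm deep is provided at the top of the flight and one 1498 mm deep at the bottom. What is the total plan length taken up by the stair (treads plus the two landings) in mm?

⌈2496/160⌉ = 16 risers.
Each riser is 2496/16 = 156 mm (≤ 160 mm).
From 2R + T = 643: T = 643 − 312 = 331 mm.
16 risers give 15 treads; going = 15 × 331 = 4965 mm.
Add landings: 4965 + 1338 + 1498 = 7801 mm.

7801 mm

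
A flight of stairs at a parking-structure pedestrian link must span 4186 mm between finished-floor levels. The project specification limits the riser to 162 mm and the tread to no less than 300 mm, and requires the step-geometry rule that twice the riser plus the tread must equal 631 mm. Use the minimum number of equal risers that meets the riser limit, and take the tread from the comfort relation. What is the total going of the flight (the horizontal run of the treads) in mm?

7725 mm

At most 162 each: 4186/162 = 25.84, giving 26 risers.
R = 4186 ÷ 26 = 161 mm.
T = 631 − 2·161 = 309 mm, which satisfies the 300 mm minimum.
Treads = 26 − 1 = 25; going = 25 × 309 = 7725 mm.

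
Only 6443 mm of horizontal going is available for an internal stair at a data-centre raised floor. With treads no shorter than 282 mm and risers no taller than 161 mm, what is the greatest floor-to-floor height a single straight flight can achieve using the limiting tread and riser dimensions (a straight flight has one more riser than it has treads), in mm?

Treads that fit: ⌊6443 / 282⌋ = 22.
Risers = treads + 1 = 23.
Maximum height = 23 × 161 = 3703 mm.

3703 mm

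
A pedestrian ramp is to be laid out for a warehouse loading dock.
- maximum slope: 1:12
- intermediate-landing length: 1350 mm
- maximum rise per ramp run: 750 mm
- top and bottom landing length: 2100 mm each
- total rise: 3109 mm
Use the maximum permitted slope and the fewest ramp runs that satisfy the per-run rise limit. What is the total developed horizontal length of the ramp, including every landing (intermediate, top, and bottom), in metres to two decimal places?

⌈3109/750⌉ = 5 ramp runs. That means 4 intermediate landings.
Horizontal run for 3109 mm of rise at 1:12 is 3109 × 12 = 37308 mm.
4 intermediate landings contribute 4 × 1350 = 5400 mm.
Top and bottom landings: 2 × 2100 = 4200 mm.
Total = 37308 + 5400 + 4200 = 46908 mm.
= 46.91 m.

46.91 m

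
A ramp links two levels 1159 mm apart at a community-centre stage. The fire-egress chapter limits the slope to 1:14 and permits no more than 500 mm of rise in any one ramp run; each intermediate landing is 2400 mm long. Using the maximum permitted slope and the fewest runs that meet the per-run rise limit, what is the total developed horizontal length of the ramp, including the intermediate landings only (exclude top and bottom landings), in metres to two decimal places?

21.03 m

At most 500 each: 1159/500 = 2.32, giving 3 ramp runs. That means 2 intermediate landings.
Horizontal run for 1159 mm of rise at 1:14 is 1159 × 14 = 16226 mm.
Intermediate landings: 2 × 2400 = 4800 mm.
Developed length = 16226 + 4800 = 21026 mm.
= 21.03 m.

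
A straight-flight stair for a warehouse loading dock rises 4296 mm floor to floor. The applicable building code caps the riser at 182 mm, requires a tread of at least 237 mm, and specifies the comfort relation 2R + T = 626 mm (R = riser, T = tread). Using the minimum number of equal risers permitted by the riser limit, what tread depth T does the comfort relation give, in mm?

4296 / 182 = 23.60, so 24 risers are needed.
R = 4296 ÷ 24 = 179 mm.
T = 626 − 2·179 = 268 mm, which satisfies the 237 mm minimum.

268 mm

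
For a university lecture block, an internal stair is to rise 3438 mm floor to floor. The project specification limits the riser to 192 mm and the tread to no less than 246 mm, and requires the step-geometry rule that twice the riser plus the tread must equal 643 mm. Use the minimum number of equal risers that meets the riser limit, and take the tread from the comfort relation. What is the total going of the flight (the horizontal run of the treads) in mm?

At most 192 each: 3438/192 = 17.91, giving 18 risers.
Riser R = 3438 / 18 = 191 mm, within the 192 mm limit.
T = 643 − 2·191 = 261 mm, which satisfies the 246 mm minimum.
Going = (18 − 1) × 261 = 4437 mm.

4437 mm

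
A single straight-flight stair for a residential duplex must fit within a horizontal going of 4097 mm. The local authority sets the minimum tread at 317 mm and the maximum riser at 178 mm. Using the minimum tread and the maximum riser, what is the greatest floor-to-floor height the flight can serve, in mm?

2314 mm

4097 / 317 = 12.92, so 12 treads fit.
Risers = treads + 1 = 13.
Maximum height = 13 × 178 = 2314 mm.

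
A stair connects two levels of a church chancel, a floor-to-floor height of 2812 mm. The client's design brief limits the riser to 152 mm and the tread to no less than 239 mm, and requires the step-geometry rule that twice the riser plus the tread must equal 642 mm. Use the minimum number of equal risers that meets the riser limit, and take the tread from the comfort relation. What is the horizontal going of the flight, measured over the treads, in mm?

At most 152 each: 2812/152 = 18.50, giving 19 risers.
Each riser is 2812/19 = 148 mm (≤ 152 mm).
From 2R + T = 642: T = 642 − 296 = 346 mm.
19 risers give 18 treads; going = 18 × 346 = 6228 mm.

6228 mm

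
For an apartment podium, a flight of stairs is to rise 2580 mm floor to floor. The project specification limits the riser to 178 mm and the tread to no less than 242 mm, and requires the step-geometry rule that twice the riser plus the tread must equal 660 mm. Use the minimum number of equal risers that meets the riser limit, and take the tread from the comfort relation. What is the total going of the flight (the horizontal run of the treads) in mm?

⌈2580/178⌉ = 15 risers.
Each riser is 2580/15 = 172 mm (≤ 178 mm).
T = 660 − 2·172 = 316 mm, which satisfies the 242 mm minimum.
Going = (15 − 1) × 316 = 4424 mm.

4424 mm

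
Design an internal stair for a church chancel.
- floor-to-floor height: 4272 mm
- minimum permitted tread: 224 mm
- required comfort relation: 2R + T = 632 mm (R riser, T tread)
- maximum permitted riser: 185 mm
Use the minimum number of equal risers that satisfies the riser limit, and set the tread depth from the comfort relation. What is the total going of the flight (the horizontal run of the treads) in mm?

At most 185 each: 4272/185 = 23.09, giving 24 risers.
R = 4272 ÷ 24 = 178 mm.
T = 632 − 2·178 = 276 mm, which satisfies the 224 mm minimum.
24 risers give 23 treads; going = 23 × 276 = 6348 mm.

6348 mm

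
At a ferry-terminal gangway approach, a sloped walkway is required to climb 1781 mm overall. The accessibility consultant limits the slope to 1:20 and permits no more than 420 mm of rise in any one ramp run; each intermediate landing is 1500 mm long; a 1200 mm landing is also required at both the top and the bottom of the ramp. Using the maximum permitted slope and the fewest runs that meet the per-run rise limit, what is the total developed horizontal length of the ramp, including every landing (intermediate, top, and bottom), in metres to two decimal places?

⌈1781/420⌉ = 5 ramp runs. That means 4 intermediate landings.
Horizontal run for 1781 mm of rise at 1:20 is 1781 × 20 = 35620 mm.
4 intermediate landings contribute 4 × 1500 = 6000 mm.
Top and bottom landings: 2 × 1200 = 2400 mm.
Total = 35620 + 6000 + 2400 = 44020 mm.
= 44.02 m.

44.02 m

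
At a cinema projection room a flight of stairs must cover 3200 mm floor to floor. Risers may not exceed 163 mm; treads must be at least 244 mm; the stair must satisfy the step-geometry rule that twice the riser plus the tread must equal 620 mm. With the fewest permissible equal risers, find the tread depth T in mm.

3200 / 163 = 19.63, so 20 risers are needed.
R = 3200 ÷ 20 = 160 mm.
From 2R + T = 620: T = 620 − 320 = 300 mm.

300 mm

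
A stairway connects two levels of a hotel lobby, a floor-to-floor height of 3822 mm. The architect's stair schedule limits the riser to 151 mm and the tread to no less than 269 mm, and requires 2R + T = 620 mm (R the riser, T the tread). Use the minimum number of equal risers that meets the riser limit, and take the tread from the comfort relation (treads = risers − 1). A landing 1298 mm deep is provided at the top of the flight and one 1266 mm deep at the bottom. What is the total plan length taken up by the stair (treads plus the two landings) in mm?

10714 mm

3822 / 151 = 25.311 → round up to 26 risers.
Riser R = 3822 / 26 = 147 mm, within the 151 mm limit.
From 2R + T = 620: T = 620 − 294 = 326 mm.
Treads = 26 − 1 = 25; going = 25 × 326 = 8150 mm.
Enclosure = 8150 + 1298 + 1266 = 10714 mm.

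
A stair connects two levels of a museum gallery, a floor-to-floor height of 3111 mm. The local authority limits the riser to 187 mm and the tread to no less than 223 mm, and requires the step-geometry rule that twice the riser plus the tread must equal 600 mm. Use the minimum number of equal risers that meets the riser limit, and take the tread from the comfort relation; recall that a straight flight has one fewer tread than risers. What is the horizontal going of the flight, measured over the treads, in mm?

3111 / 187 = 16.636 → round up to 17 risers.
R = 3111 ÷ 17 = 183 mm.
Tread T = 600 − 2 × 183 = 234 mm (≥ 223 mm).
Going = (17 − 1) × 234 = 3744 mm.

3744 mm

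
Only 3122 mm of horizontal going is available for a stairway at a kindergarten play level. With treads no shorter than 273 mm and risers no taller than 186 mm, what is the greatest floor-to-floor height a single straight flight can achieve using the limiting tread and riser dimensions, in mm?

Treads that fit: ⌊3122 / 273⌋ = 11.
Risers = treads + 1 = 12.
Maximum height = 12 × 186 = 2232 mm.

2232 mm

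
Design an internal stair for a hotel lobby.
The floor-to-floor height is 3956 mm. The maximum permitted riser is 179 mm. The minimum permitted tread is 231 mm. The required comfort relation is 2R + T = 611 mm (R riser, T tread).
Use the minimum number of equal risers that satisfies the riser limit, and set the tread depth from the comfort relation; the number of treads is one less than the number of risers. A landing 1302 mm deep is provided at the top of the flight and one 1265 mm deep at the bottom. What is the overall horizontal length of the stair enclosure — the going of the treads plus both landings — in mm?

8441 mm

3956 / 179 = 22.10, so 23 risers are needed.
Each riser is 3956/23 = 172 mm (≤ 179 mm).
T = 611 − 2·172 = 267 mm, which satisfies the 231 mm minimum.
Going = (23 − 1) × 267 = 5874 mm.
Enclosure = 5874 + 1302 + 1265 = 8441 mm.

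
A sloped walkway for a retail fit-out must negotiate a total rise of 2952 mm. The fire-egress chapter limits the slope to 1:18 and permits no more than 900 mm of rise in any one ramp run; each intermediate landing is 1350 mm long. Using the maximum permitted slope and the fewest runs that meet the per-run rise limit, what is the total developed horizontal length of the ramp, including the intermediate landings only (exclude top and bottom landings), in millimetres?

2952 / 900 = 3.28, so 4 ramp runs are needed. That means 3 intermediate landings.
Ramp run (horizontal) at 1:18: 2952 × 18 = 53136 mm.
3 intermediate landings contribute 3 × 1350 = 4050 mm.
Total developed length = 53136 + 4050 = 57186 mm.

57186 mm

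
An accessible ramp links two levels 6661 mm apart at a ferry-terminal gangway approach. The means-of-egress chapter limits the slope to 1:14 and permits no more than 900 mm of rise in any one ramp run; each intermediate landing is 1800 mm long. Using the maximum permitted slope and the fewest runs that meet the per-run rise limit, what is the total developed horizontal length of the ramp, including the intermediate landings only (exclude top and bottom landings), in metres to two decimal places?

6661 / 900 = 7.40, so 8 ramp runs are needed. That means 7 intermediate landings.
Horizontal run for 6661 mm of rise at 1:14 is 6661 × 14 = 93254 mm.
Intermediate landings: 7 × 1800 = 12600 mm.
Developed length = 93254 + 12600 = 105854 mm.
= 105.85 m.

105.85 m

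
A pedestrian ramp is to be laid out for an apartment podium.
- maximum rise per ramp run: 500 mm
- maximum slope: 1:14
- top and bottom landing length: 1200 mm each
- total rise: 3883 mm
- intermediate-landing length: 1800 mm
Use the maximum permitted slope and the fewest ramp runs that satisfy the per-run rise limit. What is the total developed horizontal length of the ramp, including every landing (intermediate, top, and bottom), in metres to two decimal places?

69.36 m

3883 / 500 = 7.77, so 8 ramp runs are needed. That means 7 intermediate landings.
Ramp run (horizontal) at 1:14: 3883 × 14 = 54362 mm.
Intermediate landings: 7 × 1800 = 12600 mm.
Top and bottom landings: 2 × 1200 = 2400 mm.
Total = 54362 + 12600 + 2400 = 69362 mm.
= 69.36 m.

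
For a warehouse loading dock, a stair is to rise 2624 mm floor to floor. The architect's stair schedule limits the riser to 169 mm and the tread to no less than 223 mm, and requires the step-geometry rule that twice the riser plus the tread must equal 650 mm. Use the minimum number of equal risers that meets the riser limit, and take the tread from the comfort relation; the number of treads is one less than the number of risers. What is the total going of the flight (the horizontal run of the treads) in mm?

2624 / 169 = 15.53, so 16 risers are needed.
Each riser is 2624/16 = 164 mm (≤ 169 mm).
Tread T = 650 − 2 × 164 = 322 mm (≥ 223 mm).
16 risers give 15 treads; going = 15 × 322 = 4830 mm.

4830 mm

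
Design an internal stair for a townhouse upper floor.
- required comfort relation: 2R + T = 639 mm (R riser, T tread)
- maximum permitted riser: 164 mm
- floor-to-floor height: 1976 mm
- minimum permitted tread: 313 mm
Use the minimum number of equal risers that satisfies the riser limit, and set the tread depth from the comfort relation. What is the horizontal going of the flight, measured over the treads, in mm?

4020 mm

At most 164 each: 1976/164 = 12.05, giving 13 risers.
Riser R = 1976 / 13 = 152 mm, within the 164 mm limit.
Tread T = 639 − 2 × 152 = 335 mm (≥ 313 mm).
13 risers give 12 treads; going = 12 × 335 = 4020 mm.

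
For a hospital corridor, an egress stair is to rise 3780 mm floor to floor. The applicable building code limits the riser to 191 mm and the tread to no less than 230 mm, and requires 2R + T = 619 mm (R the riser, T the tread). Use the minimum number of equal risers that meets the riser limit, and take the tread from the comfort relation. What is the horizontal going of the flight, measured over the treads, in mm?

3780 / 191 = 19.791 → round up to 20 risers.
R = 3780 ÷ 20 = 189 mm.
From 2R + T = 619: T = 619 − 378 = 241 mm.
Going = (20 − 1) × 241 = 4579 mm.

4579 mm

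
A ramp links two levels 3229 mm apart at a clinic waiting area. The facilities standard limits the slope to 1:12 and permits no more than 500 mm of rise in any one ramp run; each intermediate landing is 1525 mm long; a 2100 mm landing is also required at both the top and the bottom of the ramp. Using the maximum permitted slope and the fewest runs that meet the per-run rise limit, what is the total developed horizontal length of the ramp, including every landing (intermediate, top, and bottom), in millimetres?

At most 500 each: 3229/500 = 6.46, giving 7 ramp runs. That means 6 intermediate landings.
Ramp run (horizontal) at 1:12: 3229 × 12 = 38748 mm.
Intermediate landings: 6 × 1525 = 9150 mm.
Top and bottom landings: 2 × 2100 = 4200 mm.
Total = 38748 + 9150 + 4200 = 52098 mm.

52098 mm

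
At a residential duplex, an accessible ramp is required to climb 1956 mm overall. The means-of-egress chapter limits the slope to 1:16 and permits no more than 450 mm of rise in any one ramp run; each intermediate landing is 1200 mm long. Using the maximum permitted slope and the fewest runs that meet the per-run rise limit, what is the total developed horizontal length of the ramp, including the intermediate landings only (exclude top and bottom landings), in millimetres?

36096 mm

1956 / 450 = 4.347 → round up to 5 ramp runs. That means 4 intermediate landings.
Horizontal run for 1956 mm of rise at 1:16 is 1956 × 16 = 31296 mm.
4 intermediate landings contribute 4 × 1200 = 4800 mm.
Total developed length = 31296 + 4800 = 36096 mm.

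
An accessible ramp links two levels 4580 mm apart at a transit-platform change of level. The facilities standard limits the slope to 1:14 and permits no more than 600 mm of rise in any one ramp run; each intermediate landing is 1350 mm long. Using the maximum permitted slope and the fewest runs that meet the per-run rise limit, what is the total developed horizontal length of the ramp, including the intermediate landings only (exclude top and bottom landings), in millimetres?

4580 / 600 = 7.633 → round up to 8 ramp runs. That means 7 intermediate landings.
Horizontal run for 4580 mm of rise at 1:14 is 4580 × 14 = 64120 mm.
7 intermediate landings contribute 7 × 1350 = 9450 mm.
Developed length = 64120 + 9450 = 73570 mm.

73570 mm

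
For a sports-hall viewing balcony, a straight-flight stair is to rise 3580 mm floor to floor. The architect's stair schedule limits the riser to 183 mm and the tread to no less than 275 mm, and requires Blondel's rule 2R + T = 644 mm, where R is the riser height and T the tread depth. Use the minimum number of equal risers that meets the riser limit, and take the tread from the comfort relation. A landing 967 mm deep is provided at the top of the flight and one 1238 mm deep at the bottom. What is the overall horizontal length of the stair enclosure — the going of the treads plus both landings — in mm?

3580 / 183 = 19.56, so 20 risers are needed.
Each riser is 3580/20 = 179 mm (≤ 183 mm).
From 2R + T = 644: T = 644 − 358 = 286 mm.
Going = (20 − 1) × 286 = 5434 mm.
Enclosure = 5434 + 967 + 1238 = 7639 mm.

7639 mm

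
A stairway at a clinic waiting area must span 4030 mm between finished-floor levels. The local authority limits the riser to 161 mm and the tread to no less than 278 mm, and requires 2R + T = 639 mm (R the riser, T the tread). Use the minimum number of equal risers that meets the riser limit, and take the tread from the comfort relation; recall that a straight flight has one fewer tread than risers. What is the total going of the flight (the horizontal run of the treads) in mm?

At most 161 each: 4030/161 = 25.03, giving 26 risers.
Riser R = 4030 / 26 = 155 mm, within the 161 mm limit.
T = 639 − 2·155 = 329 mm, which satisfies the 278 mm minimum.
Going = (26 − 1) × 329 = 8225 mm.

8225 mm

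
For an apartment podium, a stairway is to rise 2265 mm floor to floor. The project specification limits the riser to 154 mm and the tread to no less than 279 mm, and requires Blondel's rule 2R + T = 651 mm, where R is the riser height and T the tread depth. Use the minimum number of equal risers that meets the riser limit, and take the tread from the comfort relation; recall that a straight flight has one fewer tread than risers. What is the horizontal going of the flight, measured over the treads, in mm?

2265 / 154 = 14.708 → round up to 15 risers.
Each riser is 2265/15 = 151 mm (≤ 154 mm).
T = 651 − 2·151 = 349 mm, which satisfies the 279 mm minimum.
15 risers give 14 treads; going = 14 × 349 = 4886 mm.

4886 mm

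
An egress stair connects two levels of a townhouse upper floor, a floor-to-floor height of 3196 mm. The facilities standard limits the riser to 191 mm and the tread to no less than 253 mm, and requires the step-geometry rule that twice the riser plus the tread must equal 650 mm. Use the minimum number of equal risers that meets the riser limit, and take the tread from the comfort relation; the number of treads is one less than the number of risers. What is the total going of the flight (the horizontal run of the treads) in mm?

3196 / 191 = 16.733 → round up to 17 risers.
Riser R = 3196 / 17 = 188 mm, within the 191 mm limit.
From 2R + T = 650: T = 650 − 376 = 274 mm.
Going = (17 − 1) × 274 = 4384 mm.

4384 mm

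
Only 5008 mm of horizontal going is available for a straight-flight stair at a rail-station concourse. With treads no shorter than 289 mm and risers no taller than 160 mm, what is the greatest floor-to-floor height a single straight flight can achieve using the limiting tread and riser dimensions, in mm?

2880 mm

Treads that fit: ⌊5008 / 289⌋ = 17.
Risers = treads + 1 = 18.
Maximum height = 18 × 160 = 2880 mm.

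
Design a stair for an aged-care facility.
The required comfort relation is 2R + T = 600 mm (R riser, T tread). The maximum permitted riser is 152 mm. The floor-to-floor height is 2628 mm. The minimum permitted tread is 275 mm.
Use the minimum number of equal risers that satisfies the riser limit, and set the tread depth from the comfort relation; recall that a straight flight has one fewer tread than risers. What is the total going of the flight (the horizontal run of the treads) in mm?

5236 mm

At most 152 each: 2628/152 = 17.29, giving 18 risers.
Riser R = 2628 / 18 = 146 mm, within the 152 mm limit.
From 2R + T = 600: T = 600 − 292 = 308 mm.
18 risers give 17 treads; going = 17 × 308 = 5236 mm.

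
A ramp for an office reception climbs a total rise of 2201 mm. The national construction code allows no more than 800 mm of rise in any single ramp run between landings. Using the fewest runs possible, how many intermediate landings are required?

2 intermediate landings

2201 / 800 = 2.751 → round up to 3 ramp runs.
3 runs are separated by 2 intermediate landings.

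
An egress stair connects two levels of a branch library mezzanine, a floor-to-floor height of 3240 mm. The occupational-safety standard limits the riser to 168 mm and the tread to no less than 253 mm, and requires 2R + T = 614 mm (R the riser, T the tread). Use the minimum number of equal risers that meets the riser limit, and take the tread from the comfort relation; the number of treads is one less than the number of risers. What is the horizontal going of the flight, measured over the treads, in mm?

⌈3240/168⌉ = 20 risers.
Each riser is 3240/20 = 162 mm (≤ 168 mm).
From 2R + T = 614: T = 614 − 324 = 290 mm.
Treads = 20 − 1 = 19; going = 19 × 290 = 5510 mm.

5510 mm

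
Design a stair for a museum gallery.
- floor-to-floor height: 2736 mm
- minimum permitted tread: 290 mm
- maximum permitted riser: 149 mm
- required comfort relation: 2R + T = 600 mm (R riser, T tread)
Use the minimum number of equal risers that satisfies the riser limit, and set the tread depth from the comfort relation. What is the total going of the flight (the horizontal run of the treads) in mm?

At most 149 each: 2736/149 = 18.36, giving 19 risers.
Each riser is 2736/19 = 144 mm (≤ 149 mm).
Tread T = 600 − 2 × 144 = 312 mm (≥ 290 mm).
Treads = 19 − 1 = 18; going = 18 × 312 = 5616 mm.

5616 mm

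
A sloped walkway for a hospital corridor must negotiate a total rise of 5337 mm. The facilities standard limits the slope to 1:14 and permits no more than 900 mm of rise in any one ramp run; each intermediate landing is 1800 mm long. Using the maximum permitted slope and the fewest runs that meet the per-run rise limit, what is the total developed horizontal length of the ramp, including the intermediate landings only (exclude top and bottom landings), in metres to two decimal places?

5337 / 900 = 5.930 → round up to 6 ramp runs. That means 5 intermediate landings.
Horizontal run for 5337 mm of rise at 1:14 is 5337 × 14 = 74718 mm.
Intermediate landings: 5 × 1800 = 9000 mm.
Developed length = 74718 + 9000 = 83718 mm.
= 83.72 m.

83.72 m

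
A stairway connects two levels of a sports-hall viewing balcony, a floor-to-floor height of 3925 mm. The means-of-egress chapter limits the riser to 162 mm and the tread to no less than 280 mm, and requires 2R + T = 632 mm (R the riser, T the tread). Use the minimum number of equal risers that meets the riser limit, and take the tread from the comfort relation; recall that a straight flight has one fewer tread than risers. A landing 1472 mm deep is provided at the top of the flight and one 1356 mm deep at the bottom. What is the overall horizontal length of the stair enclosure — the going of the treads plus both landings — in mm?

10460 mm

At most 162 each: 3925/162 = 24.23, giving 25 risers.
R = 3925 ÷ 25 = 157 mm.
T = 632 − 2·157 = 318 mm, which satisfies the 280 mm minimum.
Treads = 25 − 1 = 24; going = 24 × 318 = 7632 mm.
Enclosure = 7632 + 1472 + 1356 = 10460 mm.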